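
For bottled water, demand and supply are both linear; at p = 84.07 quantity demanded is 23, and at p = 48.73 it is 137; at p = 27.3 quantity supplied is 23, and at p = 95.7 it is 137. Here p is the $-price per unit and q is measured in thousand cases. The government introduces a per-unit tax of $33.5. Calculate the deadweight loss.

Demand slope = (48.73 − 84.07)/(137 − 23) = −0.31, so p = 91.2 − 0.31q.
Supply slope = (95.7 − 27.3)/(137 − 23) = 0.6, so p = 13.5 + 0.6q.
Competitive equilibrium: 91.2 − 0.31q = 13.5 + 0.6q → q* = 85.3846, p* = 64.7308.
With the tax, the buyer price exceeds the seller price by 33.5: (91.2 − 0.31q) − (13.5 + 0.6q) = 33.5 → q' = 48.5714.
Δq = 85.3846 − 48.5714 = 36.8132; the wedge equals the tax, 33.5.
The triangle = ½ × 36.8132 × 33.5 = $616.62 thousand.

$616.62 thousand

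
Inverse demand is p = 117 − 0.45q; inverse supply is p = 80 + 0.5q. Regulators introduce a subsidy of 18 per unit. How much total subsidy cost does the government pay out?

1042.11

Competitive equilibrium: 117 − 0.45q = 80 + 0.5q → q* = 38.94737, p* = 99.47368.
The subsidy lowers effective supply by 18: p = 62 + 0.5q.
New quantity: 117 − 0.45q = 62 + 0.5q → q' = 57.89474.
Total subsidy cost = 18 × 57.89474 = 1042.11.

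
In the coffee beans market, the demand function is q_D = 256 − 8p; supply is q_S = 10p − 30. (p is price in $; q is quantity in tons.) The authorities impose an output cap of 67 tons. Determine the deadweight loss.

In inverse form: demand p = 32 − 0.125q, supply p = 3 + 0.1q.
Competitive equilibrium: 32 − 0.125q = 3 + 0.1q → q* = 128.8889, p* = 15.8889.
At q = 67: demand price = 32 − 0.125·67 = 23.625; supply price = 3 + 0.1·67 = 9.7.
Δq = 128.8889 − 67 = 61.8889; wedge = 23.625 − 9.7 = 13.925.
DWL = ½ × 61.8889 × 13.925 = $430.90.

$430.90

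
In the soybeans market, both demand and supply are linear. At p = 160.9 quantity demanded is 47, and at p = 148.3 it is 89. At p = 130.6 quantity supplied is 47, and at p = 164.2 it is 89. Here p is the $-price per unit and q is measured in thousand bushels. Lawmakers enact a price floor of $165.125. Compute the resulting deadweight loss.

Demand slope = (148.3 − 160.9)/(89 − 47) = −0.3, so p = 175 − 0.3q.
Supply slope = (164.2 − 130.6)/(89 − 47) = 0.8, so p = 93 + 0.8q.
Competitive equilibrium: 175 − 0.3q = 93 + 0.8q → q* = 74.54545, p* = 152.63636.
At the floor p = 165.125, quantity demanded = (175 − 165.125)/0.3 = 32.91667.
Sellers' marginal cost at q' = 32.91667: 93 + 0.8·32.91667 = 119.33334.
Δq = 74.54545 − 32.91667 = 41.62878; wedge = 165.125 − 119.33334 = 45.79166.
Deadweight loss = ½ × 41.62878 × 45.79166 = $953.13 thousand.

$953.13 thousand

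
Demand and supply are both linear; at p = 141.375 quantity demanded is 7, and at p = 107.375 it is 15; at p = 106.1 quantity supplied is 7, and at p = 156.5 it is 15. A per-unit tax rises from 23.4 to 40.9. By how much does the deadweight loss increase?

53.33

Demand slope = (107.375 − 141.375)/(15 − 7) = −4.25, so p = 171.125 − 4.25q.
Supply slope = (156.5 − 106.1)/(15 − 7) = 6.3, so p = 62 + 6.3q.
Competitive equilibrium: 171.125 − 4.25q = 62 + 6.3q → q* = 10.3436, p* = 127.1647.
For a per-unit tax t: Δq = t/10.55, so DWL = ½·t·(t/10.55) = t²/21.1.
At t = 23.4: DWL = 25.951. At t = 40.9: DWL = 79.28.
Increase = 79.28 − 25.951 = 53.33.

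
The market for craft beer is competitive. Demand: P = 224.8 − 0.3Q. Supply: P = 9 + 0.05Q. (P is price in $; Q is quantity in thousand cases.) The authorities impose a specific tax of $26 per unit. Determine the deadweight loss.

$965.71 thousand

Competitive equilibrium: 224.8 − 0.3Q = 9 + 0.05Q → Q* = 616.5714, P* = 39.8286.
With the tax, the buyer price exceeds the seller price by 26: (224.8 − 0.3Q) − (9 + 0.05Q) = 26 → Q' = 542.2857.
ΔQ = 616.5714 − 542.2857 = 74.2857; the wedge equals the tax, 26.
DWL = ½ × 74.2857 × 26 = $965.71 thousand.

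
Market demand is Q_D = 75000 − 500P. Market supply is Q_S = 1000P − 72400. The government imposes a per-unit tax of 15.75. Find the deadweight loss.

In inverse form: demand P = 150 − 0.002Q, supply P = 72.4 + 0.001Q.
Competitive equilibrium: 150 − 0.002Q = 72.4 + 0.001Q → Q* = 25866.6667, P* = 98.2667.
With the tax, the buyer price exceeds the seller price by 15.75: (150 − 0.002Q) − (72.4 + 0.001Q) = 15.75 → Q' = 20616.6667.
ΔQ = 25866.6667 − 20616.6667 = 5250; the wedge equals the tax, 15.75.
Deadweight loss = ½ × 5250 × 15.75 = 41343.75.

41343.75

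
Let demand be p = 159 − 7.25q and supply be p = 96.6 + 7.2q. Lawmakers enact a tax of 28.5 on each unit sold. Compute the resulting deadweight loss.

Competitive equilibrium: 159 − 7.25q = 96.6 + 7.2q → q* = 4.3183, p* = 127.692.
With the tax, the buyer price exceeds the seller price by 28.5: (159 − 7.25q) − (96.6 + 7.2q) = 28.5 → q' = 2.346.
Δq = 4.3183 − 2.346 = 1.9723; the wedge equals the tax, 28.5.
The triangle = ½ × 1.9723 × 28.5 = 28.11.

28.11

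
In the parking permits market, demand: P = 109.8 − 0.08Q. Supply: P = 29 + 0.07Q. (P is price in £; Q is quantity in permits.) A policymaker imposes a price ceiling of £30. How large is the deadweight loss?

£20623.15

Competitive equilibrium: 109.8 − 0.08Q = 29 + 0.07Q → Q* = 538.66667, P* = 66.70667.
At the ceiling P = 30, quantity supplied = (30 − 29)/0.07 = 14.28571.
Willingness to pay at Q' = 14.28571: 109.8 − 0.08·14.28571 = 108.65714.
ΔQ = 538.66667 − 14.28571 = 524.38096; wedge = 108.65714 − 30 = 78.65714.
Deadweight loss = ½ × 524.38096 × 78.65714 = £20623.15.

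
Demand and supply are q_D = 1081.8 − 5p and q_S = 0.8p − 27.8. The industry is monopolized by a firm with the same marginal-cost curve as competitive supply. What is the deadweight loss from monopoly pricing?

167.10

In inverse form: demand p = 216.36 − 0.2q, supply p = 34.75 + 1.25q.
Competitive equilibrium: 216.36 − 0.2q = 34.75 + 1.25q → q* = 125.2483, p* = 191.3103.
Marginal revenue: MR = 216.36 − 0.4q. Set MR = MC: 216.36 − 0.4q = 34.75 + 1.25q → q_m = 110.0667.
Price p_m = 216.36 − 0.2·110.0667 = 194.3467; MC(q_m) = 34.75 + 1.25·110.0667 = 172.3334.
Competitive q* = 125.2483, so Δq = 15.1816; wedge = 194.3467 − 172.3334 = 22.0133.
The triangle = ½ × 15.1816 × 22.0133 = 167.10.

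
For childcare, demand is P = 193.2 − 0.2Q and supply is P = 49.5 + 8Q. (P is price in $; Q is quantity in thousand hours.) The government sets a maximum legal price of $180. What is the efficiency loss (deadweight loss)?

Competitive equilibrium: 193.2 − 0.2Q = 49.5 + 8Q → Q* = 17.5244, P* = 189.6951.
At the ceiling P = 180, quantity supplied = (180 − 49.5)/8 = 16.3125.
Willingness to pay at Q' = 16.3125: 193.2 − 0.2·16.3125 = 189.9375.
ΔQ = 17.5244 − 16.3125 = 1.2119; wedge = 189.9375 − 180 = 9.9375.
The triangle = ½ × 1.2119 × 9.9375 = $6.02 thousand.

$6.02 thousand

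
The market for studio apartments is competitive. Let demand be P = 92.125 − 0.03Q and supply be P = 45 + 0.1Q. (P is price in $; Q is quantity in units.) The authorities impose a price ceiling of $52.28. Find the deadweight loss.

$5455.20

Competitive equilibrium: 92.125 − 0.03Q = 45 + 0.1Q → Q* = 362.5, P* = 81.25.
At the ceiling P = 52.28, quantity supplied = (52.28 − 45)/0.1 = 72.8.
Willingness to pay at Q' = 72.8: 92.125 − 0.03·72.8 = 89.941.
ΔQ = 362.5 − 72.8 = 289.7; wedge = 89.941 − 52.28 = 37.661.
The triangle = ½ × 289.7 × 37.661 = $5455.20.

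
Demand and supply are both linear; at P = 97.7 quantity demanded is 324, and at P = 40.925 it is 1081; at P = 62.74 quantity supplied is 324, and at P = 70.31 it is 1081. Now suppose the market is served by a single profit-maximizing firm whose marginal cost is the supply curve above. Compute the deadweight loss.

5048.86

Demand slope = (40.925 − 97.7)/(1081 − 324) = −0.075, so P = 122 − 0.075Q.
Supply slope = (70.31 − 62.74)/(1081 − 324) = 0.01, so P = 59.5 + 0.01Q.
Competitive equilibrium: 122 − 0.075Q = 59.5 + 0.01Q → Q* = 735.29412, P* = 66.85294.
Marginal revenue: MR = 122 − 0.15Q. Set MR = MC: 122 − 0.15Q = 59.5 + 0.01Q → Q_m = 390.625.
Price P_m = 122 − 0.075·390.625 = 92.70313; MC(Q_m) = 59.5 + 0.01·390.625 = 63.40625.
Competitive Q* = 735.29412, so ΔQ = 344.66912; wedge = 92.70313 − 63.40625 = 29.29688.
Deadweight loss = ½ × 344.66912 × 29.29688 = 5048.86.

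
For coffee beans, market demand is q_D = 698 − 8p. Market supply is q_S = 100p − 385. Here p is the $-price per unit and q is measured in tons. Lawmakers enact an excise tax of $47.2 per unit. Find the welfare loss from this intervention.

$8251.26

In inverse form: demand p = 87.25 − 0.125q, supply p = 3.85 + 0.01q.
Competitive equilibrium: 87.25 − 0.125q = 3.85 + 0.01q → q* = 617.7778, p* = 10.0278.
With the tax, the buyer price exceeds the seller price by 47.2: (87.25 − 0.125q) − (3.85 + 0.01q) = 47.2 → q' = 268.1481.
Δq = 617.7778 − 268.1481 = 349.6297; the wedge equals the tax, 47.2.
Deadweight loss = ½ × 349.6297 × 47.2 = $8251.26.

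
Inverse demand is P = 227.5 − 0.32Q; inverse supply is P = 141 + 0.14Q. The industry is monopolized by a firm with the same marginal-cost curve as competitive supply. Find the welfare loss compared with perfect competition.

1368.85

Competitive equilibrium: 227.5 − 0.32Q = 141 + 0.14Q → Q* = 188.0435, P* = 167.3261.
Marginal revenue: MR = 227.5 − 0.64Q. Set MR = MC: 227.5 − 0.64Q = 141 + 0.14Q → Q_m = 110.8974.
Price P_m = 227.5 − 0.32·110.8974 = 192.0128; MC(Q_m) = 141 + 0.14·110.8974 = 156.5256.
Competitive Q* = 188.0435, so ΔQ = 77.1461; wedge = 192.0128 − 156.5256 = 35.4872.
Deadweight loss = ½ × 77.1461 × 35.4872 = 1368.85.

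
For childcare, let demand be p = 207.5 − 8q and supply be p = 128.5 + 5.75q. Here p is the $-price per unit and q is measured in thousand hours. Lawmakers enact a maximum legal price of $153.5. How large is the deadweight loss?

Competitive equilibrium: 207.5 − 8q = 128.5 + 5.75q → q* = 5.7455, p* = 161.5364.
At the ceiling p = 153.5, quantity supplied = (153.5 − 128.5)/5.75 = 4.3478.
Willingness to pay at q' = 4.3478: 207.5 − 8·4.3478 = 172.7176.
Δq = 5.7455 − 4.3478 = 1.3977; wedge = 172.7176 − 153.5 = 19.2176.
Welfare loss = ½ × 1.3977 × 19.2176 = $13.43 thousand.

$13.43 thousand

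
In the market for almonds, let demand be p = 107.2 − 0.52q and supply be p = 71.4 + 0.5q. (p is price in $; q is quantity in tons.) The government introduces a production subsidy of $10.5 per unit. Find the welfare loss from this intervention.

$54.04

Competitive equilibrium: 107.2 − 0.52q = 71.4 + 0.5q → q* = 35.098, p* = 88.949.
The subsidy lowers effective supply by 10.5: p = 60.9 + 0.5q.
New quantity: 107.2 − 0.52q = 60.9 + 0.5q → q' = 45.3922.
Overproduction Δq = 45.3922 − 35.098 = 10.2942; wedge = subsidy = 10.5.
Deadweight loss = ½ × 10.2942 × 10.5 = $54.04.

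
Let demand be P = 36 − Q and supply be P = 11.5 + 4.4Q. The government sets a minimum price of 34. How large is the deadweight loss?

Competitive equilibrium: 36 − Q = 11.5 + 4.4Q → Q* = 4.537, P* = 31.463.
At the floor P = 34, quantity demanded = (36 − 34)/1 = 2.
Sellers' marginal cost at Q' = 2: 11.5 + 4.4·2 = 20.3.
ΔQ = 4.537 − 2 = 2.537; wedge = 34 − 20.3 = 13.7.
The triangle = ½ × 2.537 × 13.7 = 17.38.

17.38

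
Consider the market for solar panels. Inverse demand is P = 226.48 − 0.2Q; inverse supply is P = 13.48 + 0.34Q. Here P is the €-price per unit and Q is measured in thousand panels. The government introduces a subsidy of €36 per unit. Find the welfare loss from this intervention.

Competitive equilibrium: 226.48 − 0.2Q = 13.48 + 0.34Q → Q* = 394.4444, P* = 147.5911.
The subsidy lowers effective supply by 36: P = 0.34Q − 22.52.
New quantity: 226.48 − 0.2Q = 0.34Q − 22.52 → Q' = 461.1111.
Overproduction ΔQ = 461.1111 − 394.4444 = 66.6667; wedge = subsidy = 36.
Welfare loss = ½ × 66.6667 × 36 = €1200 thousand.

€1200 thousand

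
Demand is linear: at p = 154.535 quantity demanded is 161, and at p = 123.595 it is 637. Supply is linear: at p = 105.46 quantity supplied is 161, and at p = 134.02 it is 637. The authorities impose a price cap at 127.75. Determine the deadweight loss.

Demand slope = (123.595 − 154.535)/(637 − 161) = −0.065, so p = 165 − 0.065q.
Supply slope = (134.02 − 105.46)/(637 − 161) = 0.06, so p = 95.8 + 0.06q.
Competitive equilibrium: 165 − 0.065q = 95.8 + 0.06q → q* = 553.6, p* = 129.016.
At the ceiling p = 127.75, quantity supplied = (127.75 − 95.8)/0.06 = 532.5.
Willingness to pay at q' = 532.5: 165 − 0.065·532.5 = 130.3875.
Δq = 553.6 − 532.5 = 21.1; wedge = 130.3875 − 127.75 = 2.6375.
Deadweight loss = ½ × 21.1 × 2.6375 = 27.83.

27.83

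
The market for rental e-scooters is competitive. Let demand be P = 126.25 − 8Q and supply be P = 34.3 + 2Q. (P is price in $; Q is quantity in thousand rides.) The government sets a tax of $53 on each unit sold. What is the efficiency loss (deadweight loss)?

$140.45 thousand

Competitive equilibrium: 126.25 − 8Q = 34.3 + 2Q → Q* = 9.195, P* = 52.69.
With the tax, the buyer price exceeds the seller price by 53: (126.25 − 8Q) − (34.3 + 2Q) = 53 → Q' = 3.895.
ΔQ = 9.195 − 3.895 = 5.3; the wedge equals the tax, 53.
DWL = ½ × 5.3 × 53 = $140.45 thousand.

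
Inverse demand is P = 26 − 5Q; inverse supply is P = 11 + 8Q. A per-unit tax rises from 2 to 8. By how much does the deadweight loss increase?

Competitive equilibrium: 26 − 5Q = 11 + 8Q → Q* = 1.1538, P* = 20.2308.
For a per-unit tax t: ΔQ = t/13, so DWL = ½·t·(t/13) = t²/26.
At t = 2: DWL = 0.154. At t = 8: DWL = 2.462.
Increase = 2.462 − 0.154 = 2.31.

2.31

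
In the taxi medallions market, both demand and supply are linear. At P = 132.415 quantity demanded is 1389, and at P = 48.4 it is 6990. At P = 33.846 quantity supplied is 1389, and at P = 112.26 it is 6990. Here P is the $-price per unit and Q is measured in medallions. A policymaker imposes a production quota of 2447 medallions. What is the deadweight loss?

$79459.39

Demand slope = (48.4 − 132.415)/(6990 − 1389) = −0.015, so P = 153.25 − 0.015Q.
Supply slope = (112.26 − 33.846)/(6990 − 1389) = 0.014, so P = 14.4 + 0.014Q.
Competitive equilibrium: 153.25 − 0.015Q = 14.4 + 0.014Q → Q* = 4787.931, P* = 81.431.
At Q = 2447: demand price = 153.25 − 0.015·2447 = 116.545; supply price = 14.4 + 0.014·2447 = 48.658.
ΔQ = 4787.931 − 2447 = 2340.931; wedge = 116.545 − 48.658 = 67.887.
The triangle = ½ × 2340.931 × 67.887 = $79459.39.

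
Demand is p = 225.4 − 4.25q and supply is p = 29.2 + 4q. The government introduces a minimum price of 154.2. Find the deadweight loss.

203.80

Competitive equilibrium: 225.4 − 4.25q = 29.2 + 4q → q* = 23.7818, p* = 124.3273.
At the floor p = 154.2, quantity demanded = (225.4 − 154.2)/4.25 = 16.7529.
Sellers' marginal cost at q' = 16.7529: 29.2 + 4·16.7529 = 96.2116.
Δq = 23.7818 − 16.7529 = 7.0289; wedge = 154.2 − 96.2116 = 57.9884.
The triangle = ½ × 7.0289 × 57.9884 = 203.80.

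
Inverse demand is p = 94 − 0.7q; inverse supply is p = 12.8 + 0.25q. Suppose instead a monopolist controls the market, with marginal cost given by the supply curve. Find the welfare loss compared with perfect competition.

Competitive equilibrium: 94 − 0.7q = 12.8 + 0.25q → q* = 85.4737, p* = 34.1684.
Marginal revenue: MR = 94 − 1.4q. Set MR = MC: 94 − 1.4q = 12.8 + 0.25q → q_m = 49.2121.
Price p_m = 94 − 0.7·49.2121 = 59.5515; MC(q_m) = 12.8 + 0.25·49.2121 = 25.103.
Competitive q* = 85.4737, so Δq = 36.2616; wedge = 59.5515 − 25.103 = 34.4485.
The triangle = ½ × 36.2616 × 34.4485 = 624.58.

624.58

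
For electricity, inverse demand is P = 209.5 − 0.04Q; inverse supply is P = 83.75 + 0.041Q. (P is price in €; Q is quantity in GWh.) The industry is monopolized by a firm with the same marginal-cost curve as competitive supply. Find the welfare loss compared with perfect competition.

€10667.19

Competitive equilibrium: 209.5 − 0.04Q = 83.75 + 0.041Q → Q* = 1552.469136, P* = 147.401235.
Marginal revenue: MR = 209.5 − 0.08Q. Set MR = MC: 209.5 − 0.08Q = 83.75 + 0.041Q → Q_m = 1039.256198.
Price P_m = 209.5 − 0.04·1039.256198 = 167.929752; MC(Q_m) = 83.75 + 0.041·1039.256198 = 126.359504.
Competitive Q* = 1552.469136, so ΔQ = 513.212938; wedge = 167.929752 − 126.359504 = 41.570248.
Welfare loss = ½ × 513.212938 × 41.570248 = €10667.19.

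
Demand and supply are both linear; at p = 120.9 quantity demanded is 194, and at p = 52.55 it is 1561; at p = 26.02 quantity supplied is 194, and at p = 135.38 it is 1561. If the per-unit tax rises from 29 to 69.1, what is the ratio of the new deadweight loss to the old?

5.678

Demand slope = (52.55 − 120.9)/(1561 − 194) = −0.05, so p = 130.6 − 0.05q.
Supply slope = (135.38 − 26.02)/(1561 − 194) = 0.08, so p = 10.5 + 0.08q.
Competitive equilibrium: 130.6 − 0.05q = 10.5 + 0.08q → q* = 923.8462, p* = 84.4077.
For a per-unit tax t: Δq = t/0.13, so DWL = ½·t·(t/0.13) = t²/0.26.
At t = 29: DWL = 3234.615. At t = 69.1: DWL = 18364.654.
Ratio = (69.1/29)² = 5.678.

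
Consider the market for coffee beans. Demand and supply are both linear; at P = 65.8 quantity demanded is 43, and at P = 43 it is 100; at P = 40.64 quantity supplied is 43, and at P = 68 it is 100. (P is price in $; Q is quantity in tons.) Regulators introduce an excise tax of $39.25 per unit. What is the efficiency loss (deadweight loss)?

$875.32

Demand slope = (43 − 65.8)/(100 − 43) = −0.4, so P = 83 − 0.4Q.
Supply slope = (68 − 40.64)/(100 − 43) = 0.48, so P = 20 + 0.48Q.
Competitive equilibrium: 83 − 0.4Q = 20 + 0.48Q → Q* = 71.5909, P* = 54.3636.
With the tax, the buyer price exceeds the seller price by 39.25: (83 − 0.4Q) − (20 + 0.48Q) = 39.25 → Q' = 26.9886.
ΔQ = 71.5909 − 26.9886 = 44.6023; the wedge equals the tax, 39.25.
Welfare loss = ½ × 44.6023 × 39.25 = $875.32.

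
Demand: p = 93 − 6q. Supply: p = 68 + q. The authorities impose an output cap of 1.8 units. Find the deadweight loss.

10.98

Competitive equilibrium: 93 − 6q = 68 + q → q* = 3.5714, p* = 71.5714.
At q = 1.8: demand price = 93 − 6·1.8 = 82.2; supply price = 68 + 1·1.8 = 69.8.
Δq = 3.5714 − 1.8 = 1.7714; wedge = 82.2 − 69.8 = 12.4.
Deadweight loss = ½ × 1.7714 × 12.4 = 10.98.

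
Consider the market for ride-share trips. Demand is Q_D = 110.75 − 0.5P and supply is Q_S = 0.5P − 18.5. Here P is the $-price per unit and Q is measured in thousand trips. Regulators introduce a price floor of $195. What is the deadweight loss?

In inverse form: demand P = 221.5 − 2Q, supply P = 37 + 2Q.
Competitive equilibrium: 221.5 − 2Q = 37 + 2Q → Q* = 46.125, P* = 129.25.
At the floor P = 195, quantity demanded = (221.5 − 195)/2 = 13.25.
Sellers' marginal cost at Q' = 13.25: 37 + 2·13.25 = 63.5.
ΔQ = 46.125 − 13.25 = 32.875; wedge = 195 − 63.5 = 131.5.
Welfare loss = ½ × 32.875 × 131.5 = $2161.53 thousand.

$2161.53 thousand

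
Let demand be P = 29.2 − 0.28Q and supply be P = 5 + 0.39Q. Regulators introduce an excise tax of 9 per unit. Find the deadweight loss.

60.45

Competitive equilibrium: 29.2 − 0.28Q = 5 + 0.39Q → Q* = 36.1194, P* = 19.0866.
With the tax, the buyer price exceeds the seller price by 9: (29.2 − 0.28Q) − (5 + 0.39Q) = 9 → Q' = 22.6866.
ΔQ = 36.1194 − 22.6866 = 13.4328; the wedge equals the tax, 9.
Welfare loss = ½ × 13.4328 × 9 = 60.45.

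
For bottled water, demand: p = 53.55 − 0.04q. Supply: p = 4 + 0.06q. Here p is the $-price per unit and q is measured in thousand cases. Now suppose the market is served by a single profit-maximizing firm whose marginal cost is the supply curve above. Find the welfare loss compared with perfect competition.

Competitive equilibrium: 53.55 − 0.04q = 4 + 0.06q → q* = 495.5, p* = 33.73.
Marginal revenue: MR = 53.55 − 0.08q. Set MR = MC: 53.55 − 0.08q = 4 + 0.06q → q_m = 353.92857.
Price p_m = 53.55 − 0.04·353.92857 = 39.39286; MC(q_m) = 4 + 0.06·353.92857 = 25.23571.
Competitive q* = 495.5, so Δq = 141.57143; wedge = 39.39286 − 25.23571 = 14.15715.
Deadweight loss = ½ × 141.57143 × 14.15715 = $1002.12 thousand.

$1002.12 thousand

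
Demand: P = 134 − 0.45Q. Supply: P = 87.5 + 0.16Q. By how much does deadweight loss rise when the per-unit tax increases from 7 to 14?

Competitive equilibrium: 134 − 0.45Q = 87.5 + 0.16Q → Q* = 76.2295, P* = 99.6967.
For a per-unit tax t: ΔQ = t/0.61, so DWL = ½·t·(t/0.61) = t²/1.22.
At t = 7: DWL = 40.164. At t = 14: DWL = 160.656.
Increase = 160.656 − 40.164 = 120.49.

120.49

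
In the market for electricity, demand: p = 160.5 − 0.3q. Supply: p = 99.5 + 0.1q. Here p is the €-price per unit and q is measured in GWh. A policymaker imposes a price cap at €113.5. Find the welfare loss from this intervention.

€31.25

Competitive equilibrium: 160.5 − 0.3q = 99.5 + 0.1q → q* = 152.5, p* = 114.75.
At the ceiling p = 113.5, quantity supplied = (113.5 − 99.5)/0.1 = 140.
Willingness to pay at q' = 140: 160.5 − 0.3·140 = 118.5.
Δq = 152.5 − 140 = 12.5; wedge = 118.5 − 113.5 = 5.
DWL = ½ × 12.5 × 5 = €31.25.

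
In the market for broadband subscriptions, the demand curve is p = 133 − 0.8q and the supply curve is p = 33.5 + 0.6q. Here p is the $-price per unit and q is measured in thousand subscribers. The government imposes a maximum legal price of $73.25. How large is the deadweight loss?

Competitive equilibrium: 133 − 0.8q = 33.5 + 0.6q → q* = 71.0714, p* = 76.1429.
At the ceiling p = 73.25, quantity supplied = (73.25 − 33.5)/0.6 = 66.25.
Willingness to pay at q' = 66.25: 133 − 0.8·66.25 = 80.
Δq = 71.0714 − 66.25 = 4.8214; wedge = 80 − 73.25 = 6.75.
Deadweight loss = ½ × 4.8214 × 6.75 = $16.27 thousand.

$16.27 thousand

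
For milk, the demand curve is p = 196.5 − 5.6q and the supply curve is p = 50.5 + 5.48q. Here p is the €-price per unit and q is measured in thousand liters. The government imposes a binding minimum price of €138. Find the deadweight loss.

Competitive equilibrium: 196.5 − 5.6q = 50.5 + 5.48q → q* = 13.1769, p* = 122.7094.
At the floor p = 138, quantity demanded = (196.5 − 138)/5.6 = 10.4464.
Sellers' marginal cost at q' = 10.4464: 50.5 + 5.48·10.4464 = 107.7463.
Δq = 13.1769 − 10.4464 = 2.7305; wedge = 138 − 107.7463 = 30.2537.
Deadweight loss = ½ × 2.7305 × 30.2537 = €41.30 thousand.

€41.30 thousand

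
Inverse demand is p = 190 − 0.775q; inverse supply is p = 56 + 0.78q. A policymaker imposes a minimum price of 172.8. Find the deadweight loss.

Competitive equilibrium: 190 − 0.775q = 56 + 0.78q → q* = 86.1736, p* = 123.2154.
At the floor p = 172.8, quantity demanded = (190 − 172.8)/0.775 = 22.1935.
Sellers' marginal cost at q' = 22.1935: 56 + 0.78·22.1935 = 73.3109.
Δq = 86.1736 − 22.1935 = 63.9801; wedge = 172.8 − 73.3109 = 99.4891.
DWL = ½ × 63.9801 × 99.4891 = 3182.66.

3182.66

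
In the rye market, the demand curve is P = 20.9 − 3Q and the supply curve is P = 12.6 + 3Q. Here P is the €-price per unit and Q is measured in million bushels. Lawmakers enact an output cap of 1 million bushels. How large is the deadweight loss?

Competitive equilibrium: 20.9 − 3Q = 12.6 + 3Q → Q* = 1.3833, P* = 16.75.
At Q = 1: demand price = 20.9 − 3·1 = 17.9; supply price = 12.6 + 3·1 = 15.6.
ΔQ = 1.3833 − 1 = 0.3833; wedge = 17.9 − 15.6 = 2.3.
DWL = ½ × 0.3833 × 2.3 = €0.44 million.

€0.44 million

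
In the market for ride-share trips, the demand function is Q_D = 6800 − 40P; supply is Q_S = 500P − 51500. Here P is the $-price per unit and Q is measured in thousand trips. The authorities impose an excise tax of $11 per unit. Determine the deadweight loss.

$2240.74 thousand

In inverse form: demand P = 170 − 0.025Q, supply P = 103 + 0.002Q.
Competitive equilibrium: 170 − 0.025Q = 103 + 0.002Q → Q* = 2481.4815, P* = 107.963.
With the tax, the buyer price exceeds the seller price by 11: (170 − 0.025Q) − (103 + 0.002Q) = 11 → Q' = 2074.0741.
ΔQ = 2481.4815 − 2074.0741 = 407.4074; the wedge equals the tax, 11.
Welfare loss = ½ × 407.4074 × 11 = $2240.74 thousand.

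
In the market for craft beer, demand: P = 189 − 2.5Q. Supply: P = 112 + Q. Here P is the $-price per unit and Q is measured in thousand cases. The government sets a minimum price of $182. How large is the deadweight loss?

Competitive equilibrium: 189 − 2.5Q = 112 + Q → Q* = 22, P* = 134.
At the floor P = 182, quantity demanded = (189 − 182)/2.5 = 2.8.
Sellers' marginal cost at Q' = 2.8: 112 + 1·2.8 = 114.8.
ΔQ = 22 − 2.8 = 19.2; wedge = 182 − 114.8 = 67.2.
Welfare loss = ½ × 19.2 × 67.2 = $645.12 thousand.

$645.12 thousand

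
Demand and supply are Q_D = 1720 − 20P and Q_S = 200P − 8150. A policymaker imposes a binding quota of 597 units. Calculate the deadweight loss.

In inverse form: demand P = 86 − 0.05Q, supply P = 40.75 + 0.005Q.
Competitive equilibrium: 86 − 0.05Q = 40.75 + 0.005Q → Q* = 822.7273, P* = 44.8636.
At Q = 597: demand price = 86 − 0.05·597 = 56.15; supply price = 40.75 + 0.005·597 = 43.735.
ΔQ = 822.7273 − 597 = 225.7273; wedge = 56.15 − 43.735 = 12.415.
DWL = ½ × 225.7273 × 12.415 = 1401.20.

1401.20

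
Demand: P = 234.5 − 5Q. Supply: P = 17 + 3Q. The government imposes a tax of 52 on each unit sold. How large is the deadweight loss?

169

Competitive equilibrium: 234.5 − 5Q = 17 + 3Q → Q* = 27.1875, P* = 98.5625.
With the tax, the buyer price exceeds the seller price by 52: (234.5 − 5Q) − (17 + 3Q) = 52 → Q' = 20.6875.
ΔQ = 27.1875 − 20.6875 = 6.5; the wedge equals the tax, 52.
DWL = ½ × 6.5 × 52 = 169.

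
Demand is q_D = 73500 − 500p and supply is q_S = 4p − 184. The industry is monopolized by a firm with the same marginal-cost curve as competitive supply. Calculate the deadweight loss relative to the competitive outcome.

In inverse form: demand p = 147 − 0.002q, supply p = 46 + 0.25q.
Competitive equilibrium: 147 − 0.002q = 46 + 0.25q → q* = 400.7937, p* = 146.1984.
Marginal revenue: MR = 147 − 0.004q. Set MR = MC: 147 − 0.004q = 46 + 0.25q → q_m = 397.6378.
Price p_m = 147 − 0.002·397.6378 = 146.2047; MC(q_m) = 46 + 0.25·397.6378 = 145.4095.
Competitive q* = 400.7937, so Δq = 3.1559; wedge = 146.2047 − 145.4095 = 0.7952.
Deadweight loss = ½ × 3.1559 × 0.7952 = 1.25.

1.25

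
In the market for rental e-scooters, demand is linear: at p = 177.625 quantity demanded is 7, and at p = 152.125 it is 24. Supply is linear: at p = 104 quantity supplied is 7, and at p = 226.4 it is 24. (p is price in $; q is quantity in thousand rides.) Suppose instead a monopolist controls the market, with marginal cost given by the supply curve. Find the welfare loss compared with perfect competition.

Demand slope = (152.125 − 177.625)/(24 − 7) = −1.5, so p = 188.125 − 1.5q.
Supply slope = (226.4 − 104)/(24 − 7) = 7.2, so p = 53.6 + 7.2q.
Competitive equilibrium: 188.125 − 1.5q = 53.6 + 7.2q → q* = 15.4626, p* = 164.931.
Marginal revenue: MR = 188.125 − 3q. Set MR = MC: 188.125 − 3q = 53.6 + 7.2q → q_m = 13.1887.
Price p_m = 188.125 − 1.5·13.1887 = 168.342; MC(q_m) = 53.6 + 7.2·13.1887 = 148.5586.
Competitive q* = 15.4626, so Δq = 2.2739; wedge = 168.342 − 148.5586 = 19.7834.
Deadweight loss = ½ × 2.2739 × 19.7834 = $22.49 thousand.

$22.49 thousand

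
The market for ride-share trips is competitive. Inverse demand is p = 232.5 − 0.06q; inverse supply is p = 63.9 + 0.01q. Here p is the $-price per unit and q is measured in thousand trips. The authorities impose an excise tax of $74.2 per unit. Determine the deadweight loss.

$39326 thousand

Competitive equilibrium: 232.5 − 0.06q = 63.9 + 0.01q → q* = 2408.5714, p* = 87.9857.
With the tax, the buyer price exceeds the seller price by 74.2: (232.5 − 0.06q) − (63.9 + 0.01q) = 74.2 → q' = 1348.5714.
Δq = 2408.5714 − 1348.5714 = 1060; the wedge equals the tax, 74.2.
DWL = ½ × 1060 × 74.2 = $39326 thousand.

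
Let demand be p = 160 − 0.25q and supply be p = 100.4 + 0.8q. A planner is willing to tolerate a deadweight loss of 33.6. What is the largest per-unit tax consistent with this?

8.4

Competitive equilibrium: 160 − 0.25q = 100.4 + 0.8q → q* = 56.7619, p* = 145.8095.
A tax t gives Δq = t/1.05 and wedge t, so DWL = t²/2.1.
t²/2.1 = 33.6 → t² = 70.56 → t = 8.4.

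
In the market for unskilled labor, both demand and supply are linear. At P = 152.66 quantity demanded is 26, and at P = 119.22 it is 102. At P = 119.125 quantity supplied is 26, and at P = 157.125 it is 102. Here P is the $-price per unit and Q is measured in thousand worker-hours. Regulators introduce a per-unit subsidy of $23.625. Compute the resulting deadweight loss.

$296.88 thousand

Demand slope = (119.22 − 152.66)/(102 − 26) = −0.44, so P = 164.1 − 0.44Q.
Supply slope = (157.125 − 119.125)/(102 − 26) = 0.5, so P = 106.125 + 0.5Q.
Competitive equilibrium: 164.1 − 0.44Q = 106.125 + 0.5Q → Q* = 61.6755, P* = 136.9628.
The subsidy lowers effective supply by 23.625: P = 82.5 + 0.5Q.
New quantity: 164.1 − 0.44Q = 82.5 + 0.5Q → Q' = 86.8085.
Overproduction ΔQ = 86.8085 − 61.6755 = 25.133; wedge = subsidy = 23.625.
Welfare loss = ½ × 25.133 × 23.625 = $296.88 thousand.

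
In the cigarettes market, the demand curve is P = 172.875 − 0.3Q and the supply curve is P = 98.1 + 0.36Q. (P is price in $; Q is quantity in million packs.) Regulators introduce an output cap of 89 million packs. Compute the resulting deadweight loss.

$194.79 million

Competitive equilibrium: 172.875 − 0.3Q = 98.1 + 0.36Q → Q* = 113.2955, P* = 138.8864.
At Q = 89: demand price = 172.875 − 0.3·89 = 146.175; supply price = 98.1 + 0.36·89 = 130.14.
ΔQ = 113.2955 − 89 = 24.2955; wedge = 146.175 − 130.14 = 16.035.
The triangle = ½ × 24.2955 × 16.035 = $194.79 million.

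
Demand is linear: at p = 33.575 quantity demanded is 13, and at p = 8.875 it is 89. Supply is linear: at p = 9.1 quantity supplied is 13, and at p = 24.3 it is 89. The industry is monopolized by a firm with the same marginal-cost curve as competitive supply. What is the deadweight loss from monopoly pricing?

Demand slope = (8.875 − 33.575)/(89 − 13) = −0.325, so p = 37.8 − 0.325q.
Supply slope = (24.3 − 9.1)/(89 − 13) = 0.2, so p = 6.5 + 0.2q.
Competitive equilibrium: 37.8 − 0.325q = 6.5 + 0.2q → q* = 59.619, p* = 18.4238.
Marginal revenue: MR = 37.8 − 0.65q. Set MR = MC: 37.8 − 0.65q = 6.5 + 0.2q → q_m = 36.8235.
Price p_m = 37.8 − 0.325·36.8235 = 25.8324; MC(q_m) = 6.5 + 0.2·36.8235 = 13.8647.
Competitive q* = 59.619, so Δq = 22.7955; wedge = 25.8324 − 13.8647 = 11.9677.
Welfare loss = ½ × 22.7955 × 11.9677 = 136.40.

136.40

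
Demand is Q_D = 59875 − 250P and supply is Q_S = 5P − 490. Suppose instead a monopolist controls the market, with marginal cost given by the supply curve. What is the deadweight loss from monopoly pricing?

18.15

In inverse form: demand P = 239.5 − 0.004Q, supply P = 98 + 0.2Q.
Competitive equilibrium: 239.5 − 0.004Q = 98 + 0.2Q → Q* = 693.6275, P* = 236.7255.
Marginal revenue: MR = 239.5 − 0.008Q. Set MR = MC: 239.5 − 0.008Q = 98 + 0.2Q → Q_m = 680.2885.
Price P_m = 239.5 − 0.004·680.2885 = 236.7788; MC(Q_m) = 98 + 0.2·680.2885 = 234.0577.
Competitive Q* = 693.6275, so ΔQ = 13.339; wedge = 236.7788 − 234.0577 = 2.7211.
DWL = ½ × 13.339 × 2.7211 = 18.15.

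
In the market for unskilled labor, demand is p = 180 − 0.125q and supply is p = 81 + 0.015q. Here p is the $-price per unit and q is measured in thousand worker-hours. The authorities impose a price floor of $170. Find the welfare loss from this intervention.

$27531.57 thousand

Competitive equilibrium: 180 − 0.125q = 81 + 0.015q → q* = 707.1429, p* = 91.6071.
At the floor p = 170, quantity demanded = (180 − 170)/0.125 = 80.
Sellers' marginal cost at q' = 80: 81 + 0.015·80 = 82.2.
Δq = 707.1429 − 80 = 627.1429; wedge = 170 − 82.2 = 87.8.
DWL = ½ × 627.1429 × 87.8 = $27531.57 thousand.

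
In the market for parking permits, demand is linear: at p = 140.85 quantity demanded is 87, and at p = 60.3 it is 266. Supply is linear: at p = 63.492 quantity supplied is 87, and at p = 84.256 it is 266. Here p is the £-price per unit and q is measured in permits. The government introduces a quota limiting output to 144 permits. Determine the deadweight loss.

Demand slope = (60.3 − 140.85)/(266 − 87) = −0.45, so p = 180 − 0.45q.
Supply slope = (84.256 − 63.492)/(266 − 87) = 0.116, so p = 53.4 + 0.116q.
Competitive equilibrium: 180 − 0.45q = 53.4 + 0.116q → q* = 223.6749, p* = 79.3463.
At q = 144: demand price = 180 − 0.45·144 = 115.2; supply price = 53.4 + 0.116·144 = 70.104.
Δq = 223.6749 − 144 = 79.6749; wedge = 115.2 − 70.104 = 45.096.
Deadweight loss = ½ × 79.6749 × 45.096 = £1796.51.

£1796.51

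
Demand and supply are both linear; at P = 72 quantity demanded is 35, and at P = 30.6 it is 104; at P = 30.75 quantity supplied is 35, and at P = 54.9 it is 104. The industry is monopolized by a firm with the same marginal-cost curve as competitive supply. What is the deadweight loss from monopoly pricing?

437.72

Demand slope = (30.6 − 72)/(104 − 35) = −0.6, so P = 93 − 0.6Q.
Supply slope = (54.9 − 30.75)/(104 − 35) = 0.35, so P = 18.5 + 0.35Q.
Competitive equilibrium: 93 − 0.6Q = 18.5 + 0.35Q → Q* = 78.4211, P* = 45.9474.
Marginal revenue: MR = 93 − 1.2Q. Set MR = MC: 93 − 1.2Q = 18.5 + 0.35Q → Q_m = 48.0645.
Price P_m = 93 − 0.6·48.0645 = 64.1613; MC(Q_m) = 18.5 + 0.35·48.0645 = 35.3226.
Competitive Q* = 78.4211, so ΔQ = 30.3566; wedge = 64.1613 − 35.3226 = 28.8387.
DWL = ½ × 30.3566 × 28.8387 = 437.72.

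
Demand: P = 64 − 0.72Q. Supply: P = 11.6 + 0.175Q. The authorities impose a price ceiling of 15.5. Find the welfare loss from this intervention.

Competitive equilibrium: 64 − 0.72Q = 11.6 + 0.175Q → Q* = 58.547486, P* = 21.84581.
At the ceiling P = 15.5, quantity supplied = (15.5 − 11.6)/0.175 = 22.285714.
Willingness to pay at Q' = 22.285714: 64 − 0.72·22.285714 = 47.954286.
ΔQ = 58.547486 − 22.285714 = 36.261772; wedge = 47.954286 − 15.5 = 32.454286.
Welfare loss = ½ × 36.261772 × 32.454286 = 588.42.

588.42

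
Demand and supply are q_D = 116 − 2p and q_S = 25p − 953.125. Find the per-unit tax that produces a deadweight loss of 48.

7.2

In inverse form: demand p = 58 − 0.5q, supply p = 38.125 + 0.04q.
Competitive equilibrium: 58 − 0.5q = 38.125 + 0.04q → q* = 36.8056, p* = 39.5972.
A tax t gives Δq = t/0.54 and wedge t, so DWL = t²/1.08.
t²/1.08 = 48 → t² = 51.84 → t = 7.2.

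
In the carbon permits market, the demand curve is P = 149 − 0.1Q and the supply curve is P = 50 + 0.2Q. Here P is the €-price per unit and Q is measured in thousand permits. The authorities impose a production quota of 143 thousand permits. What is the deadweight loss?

€5245.35 thousand

Competitive equilibrium: 149 − 0.1Q = 50 + 0.2Q → Q* = 330, P* = 116.
At Q = 143: demand price = 149 − 0.1·143 = 134.7; supply price = 50 + 0.2·143 = 78.6.
ΔQ = 330 − 143 = 187; wedge = 134.7 − 78.6 = 56.1.
The triangle = ½ × 187 × 56.1 = €5245.35 thousand.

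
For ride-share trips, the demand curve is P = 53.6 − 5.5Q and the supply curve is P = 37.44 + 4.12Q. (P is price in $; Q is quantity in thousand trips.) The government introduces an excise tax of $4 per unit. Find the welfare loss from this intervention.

Competitive equilibrium: 53.6 − 5.5Q = 37.44 + 4.12Q → Q* = 1.6798, P* = 44.3609.
With the tax, the buyer price exceeds the seller price by 4: (53.6 − 5.5Q) − (37.44 + 4.12Q) = 4 → Q' = 1.264.
ΔQ = 1.6798 − 1.264 = 0.4158; the wedge equals the tax, 4.
Welfare loss = ½ × 0.4158 × 4 = $0.83 thousand.

$0.83 thousand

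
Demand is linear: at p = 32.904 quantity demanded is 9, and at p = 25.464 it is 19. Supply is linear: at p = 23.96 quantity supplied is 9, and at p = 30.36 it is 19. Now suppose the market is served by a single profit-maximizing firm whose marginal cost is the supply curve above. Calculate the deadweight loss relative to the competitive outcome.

Demand slope = (25.464 − 32.904)/(19 − 9) = −0.744, so p = 39.6 − 0.744q.
Supply slope = (30.36 − 23.96)/(19 − 9) = 0.64, so p = 18.2 + 0.64q.
Competitive equilibrium: 39.6 − 0.744q = 18.2 + 0.64q → q* = 15.4624, p* = 28.096.
Marginal revenue: MR = 39.6 − 1.488q. Set MR = MC: 39.6 − 1.488q = 18.2 + 0.64q → q_m = 10.0564.
Price p_m = 39.6 − 0.744·10.0564 = 32.118; MC(q_m) = 18.2 + 0.64·10.0564 = 24.6361.
Competitive q* = 15.4624, so Δq = 5.406; wedge = 32.118 − 24.6361 = 7.4819.
DWL = ½ × 5.406 × 7.4819 = 20.22.

20.22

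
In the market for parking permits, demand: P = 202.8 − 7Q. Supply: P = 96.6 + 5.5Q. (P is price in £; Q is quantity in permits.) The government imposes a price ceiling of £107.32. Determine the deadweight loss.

£267.89

Competitive equilibrium: 202.8 − 7Q = 96.6 + 5.5Q → Q* = 8.496, P* = 143.328.
At the ceiling P = 107.32, quantity supplied = (107.32 − 96.6)/5.5 = 1.9491.
Willingness to pay at Q' = 1.9491: 202.8 − 7·1.9491 = 189.1563.
ΔQ = 8.496 − 1.9491 = 6.5469; wedge = 189.1563 − 107.32 = 81.8363.
Deadweight loss = ½ × 6.5469 × 81.8363 = £267.89.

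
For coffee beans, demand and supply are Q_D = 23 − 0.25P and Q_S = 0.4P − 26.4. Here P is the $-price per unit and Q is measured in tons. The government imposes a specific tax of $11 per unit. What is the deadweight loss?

$9.31

In inverse form: demand P = 92 − 4Q, supply P = 66 + 2.5Q.
Competitive equilibrium: 92 − 4Q = 66 + 2.5Q → Q* = 4, P* = 76.
With the tax, the buyer price exceeds the seller price by 11: (92 − 4Q) − (66 + 2.5Q) = 11 → Q' = 2.3077.
ΔQ = 4 − 2.3077 = 1.6923; the wedge equals the tax, 11.
Deadweight loss = ½ × 1.6923 × 11 = $9.31.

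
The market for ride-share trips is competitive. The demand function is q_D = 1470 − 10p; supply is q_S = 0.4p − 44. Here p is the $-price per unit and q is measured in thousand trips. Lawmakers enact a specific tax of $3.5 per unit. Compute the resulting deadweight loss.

$2.36 thousand

In inverse form: demand p = 147 − 0.1q, supply p = 110 + 2.5q.
Competitive equilibrium: 147 − 0.1q = 110 + 2.5q → q* = 14.2308, p* = 145.5769.
With the tax, the buyer price exceeds the seller price by 3.5: (147 − 0.1q) − (110 + 2.5q) = 3.5 → q' = 12.8846.
Δq = 14.2308 − 12.8846 = 1.3462; the wedge equals the tax, 3.5.
Welfare loss = ½ × 1.3462 × 3.5 = $2.36 thousand.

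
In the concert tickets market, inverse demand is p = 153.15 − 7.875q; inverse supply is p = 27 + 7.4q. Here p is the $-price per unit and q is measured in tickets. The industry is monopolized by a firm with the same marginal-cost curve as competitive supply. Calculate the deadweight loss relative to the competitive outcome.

$60.28

Competitive equilibrium: 153.15 − 7.875q = 27 + 7.4q → q* = 8.2586, p* = 88.1136.
Marginal revenue: MR = 153.15 − 15.75q. Set MR = MC: 153.15 − 15.75q = 27 + 7.4q → q_m = 5.4492.
Price p_m = 153.15 − 7.875·5.4492 = 110.2376; MC(q_m) = 27 + 7.4·5.4492 = 67.3241.
Competitive q* = 8.2586, so Δq = 2.8094; wedge = 110.2376 − 67.3241 = 42.9135.
Welfare loss = ½ × 2.8094 × 42.9135 = $60.28.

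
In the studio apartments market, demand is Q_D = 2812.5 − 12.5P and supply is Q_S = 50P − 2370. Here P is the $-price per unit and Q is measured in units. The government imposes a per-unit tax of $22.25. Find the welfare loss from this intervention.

In inverse form: demand P = 225 − 0.08Q, supply P = 47.4 + 0.02Q.
Competitive equilibrium: 225 − 0.08Q = 47.4 + 0.02Q → Q* = 1776, P* = 82.92.
With the tax, the buyer price exceeds the seller price by 22.25: (225 − 0.08Q) − (47.4 + 0.02Q) = 22.25 → Q' = 1553.5.
ΔQ = 1776 − 1553.5 = 222.5; the wedge equals the tax, 22.25.
Deadweight loss = ½ × 222.5 × 22.25 = $2475.31.

$2475.31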